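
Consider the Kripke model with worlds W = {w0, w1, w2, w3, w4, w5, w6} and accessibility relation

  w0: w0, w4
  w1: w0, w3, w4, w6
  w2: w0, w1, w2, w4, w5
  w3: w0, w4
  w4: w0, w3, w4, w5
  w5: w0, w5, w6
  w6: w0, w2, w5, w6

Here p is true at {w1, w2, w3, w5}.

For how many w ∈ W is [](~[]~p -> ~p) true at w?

3

w0: successors {w0, w4}; ~[]~p -> ~p there: w0:T, w4:T. ✓
w1: successors {w0, w3, w4, w6}; ~[]~p -> ~p there: w0:T, w3:T, w4:T, w6:T. ✓
w2: successors {w0, w1, w2, w4, w5}; ~[]~p -> ~p there: w0:T, w1:F, w2:F, w4:T, w5:F. ✗
w3: successors {w0, w4}; ~[]~p -> ~p there: w0:T, w4:T. ✓
w4: successors {w0, w3, w4, w5}; ~[]~p -> ~p there: w0:T, w3:T, w4:T, w5:F. ✗
w5: successors {w0, w5, w6}; ~[]~p -> ~p there: w0:T, w5:F, w6:T. ✗
w6: successors {w0, w2, w5, w6}; ~[]~p -> ~p there: w0:T, w2:F, w5:F, w6:T. ✗
Satisfying worlds: {w0, w1, w3}.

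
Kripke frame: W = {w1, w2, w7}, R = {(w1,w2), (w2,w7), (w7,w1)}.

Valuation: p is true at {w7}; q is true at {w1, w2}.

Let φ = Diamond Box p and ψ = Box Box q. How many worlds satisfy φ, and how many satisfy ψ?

For Diamond Box p:
w1: successors {w2}; Box p there: w2:T. ✓
w2: successors {w7}; Box p there: w7:F. ✗
w7: successors {w1}; Box p there: w1:F. ✗
— 1 world.
For Box Box q:
w1: successors {w2}; Box q there: w2:F. ✗
w2: successors {w7}; Box q there: w7:T. ✓
w7: successors {w1}; Box q there: w1:T. ✓
— 2 worlds.

1 and 2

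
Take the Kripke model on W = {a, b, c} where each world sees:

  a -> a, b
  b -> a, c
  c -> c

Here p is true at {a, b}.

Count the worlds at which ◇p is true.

a: successors {a, b}; p there: a:T, b:T. ✓
b: successors {a, c}; p there: a:T, c:F. ✓
c: successors {c}; p there: c:F. ✗
Satisfying worlds: {a, b}.

2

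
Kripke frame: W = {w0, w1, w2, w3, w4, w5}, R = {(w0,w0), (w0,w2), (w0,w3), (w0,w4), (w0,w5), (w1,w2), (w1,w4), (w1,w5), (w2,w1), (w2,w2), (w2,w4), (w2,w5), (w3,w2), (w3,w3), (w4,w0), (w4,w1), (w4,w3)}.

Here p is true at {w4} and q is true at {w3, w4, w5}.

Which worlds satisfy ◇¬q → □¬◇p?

w0: ◇¬q is T, □¬◇p is F. ✗
w1: ◇¬q is T, □¬◇p is F. ✗
w2: ◇¬q is T, □¬◇p is F. ✗
w3: ◇¬q is T, □¬◇p is F. ✗
w4: ◇¬q is T, □¬◇p is F. ✗
w5: ◇¬q is F, □¬◇p is T. ✓

{w5}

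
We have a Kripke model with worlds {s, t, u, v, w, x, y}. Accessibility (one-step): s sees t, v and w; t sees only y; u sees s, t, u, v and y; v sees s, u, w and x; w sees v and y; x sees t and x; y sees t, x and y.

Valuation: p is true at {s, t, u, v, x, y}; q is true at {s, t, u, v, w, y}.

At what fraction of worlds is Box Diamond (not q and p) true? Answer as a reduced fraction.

s: successors {t, v, w}; Diamond (not q and p) there: t:F, v:T, w:F. ✗
t: successors {y}; Diamond (not q and p) there: y:T. ✓
u: successors {s, t, u, v, y}; Diamond (not q and p) there: s:F, t:F, u:F, v:T, y:T. ✗
v: successors {s, u, w, x}; Diamond (not q and p) there: s:F, u:F, w:F, x:T. ✗
w: successors {v, y}; Diamond (not q and p) there: v:T, y:T. ✓
x: successors {t, x}; Diamond (not q and p) there: t:F, x:T. ✗
y: successors {t, x, y}; Diamond (not q and p) there: t:F, x:T, y:T. ✗
That's 2 of 7 worlds, so 2/7.

2/7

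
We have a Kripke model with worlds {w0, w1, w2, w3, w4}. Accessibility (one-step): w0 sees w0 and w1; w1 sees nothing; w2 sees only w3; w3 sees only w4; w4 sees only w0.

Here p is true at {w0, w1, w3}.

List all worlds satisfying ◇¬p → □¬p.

w0: ◇¬p is F, □¬p is F. ✓
w1: ◇¬p is F, □¬p is T. ✓
w2: ◇¬p is F, □¬p is F. ✓
w3: ◇¬p is T, □¬p is T. ✓
w4: ◇¬p is F, □¬p is F. ✓

{w0, w1, w2, w3, w4}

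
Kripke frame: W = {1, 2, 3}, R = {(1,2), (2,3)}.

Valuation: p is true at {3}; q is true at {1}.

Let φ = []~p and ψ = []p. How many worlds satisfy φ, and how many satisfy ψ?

2 and 2

For []~p:
1: successors {2}; ~p there: 2:T. ✓
2: successors {3}; ~p there: 3:F. ✗
3: no successors, so []~p holds vacuously. ✓
— 2 worlds.
For []p:
1: successors {2}; p there: 2:F. ✗
2: successors {3}; p there: 3:T. ✓
3: no successors, so []p holds vacuously. ✓
— 2 worlds.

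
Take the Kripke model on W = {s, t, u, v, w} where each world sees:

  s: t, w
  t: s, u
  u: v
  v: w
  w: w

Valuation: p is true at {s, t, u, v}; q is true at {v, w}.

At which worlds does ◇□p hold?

s: successors {t, w}; □p there: t:T, w:F. ✓
t: successors {s, u}; □p there: s:F, u:T. ✓
u: successors {v}; □p there: v:F. ✗
v: successors {w}; □p there: w:F. ✗
w: successors {w}; □p there: w:F. ✗

{s, t}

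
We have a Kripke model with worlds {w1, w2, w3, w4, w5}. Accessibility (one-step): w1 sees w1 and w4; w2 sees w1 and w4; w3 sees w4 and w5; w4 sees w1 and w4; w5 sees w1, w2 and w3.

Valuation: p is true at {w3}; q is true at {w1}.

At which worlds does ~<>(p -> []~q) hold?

w1: <>(p -> []~q) is T. ✗
w2: <>(p -> []~q) is T. ✗
w3: <>(p -> []~q) is T. ✗
w4: <>(p -> []~q) is T. ✗
w5: <>(p -> []~q) is T. ✗

∅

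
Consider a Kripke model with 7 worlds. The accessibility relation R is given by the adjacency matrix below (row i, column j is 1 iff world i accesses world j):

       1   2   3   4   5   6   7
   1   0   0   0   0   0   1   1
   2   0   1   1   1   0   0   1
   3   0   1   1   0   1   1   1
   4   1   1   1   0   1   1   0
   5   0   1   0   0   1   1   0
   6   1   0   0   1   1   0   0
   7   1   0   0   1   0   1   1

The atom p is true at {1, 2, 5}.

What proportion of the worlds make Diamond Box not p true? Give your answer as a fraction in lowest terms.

3/7

1: successors {6, 7}; Box not p there: 6:F, 7:F. ✗
2: successors {2, 3, 4, 7}; Box not p there: 2:F, 3:F, 4:F, 7:F. ✗
3: successors {2, 3, 5, 6, 7}; Box not p there: 2:F, 3:F, 5:F, 6:F, 7:F. ✗
4: successors {1, 2, 3, 5, 6}; Box not p there: 1:T, 2:F, 3:F, 5:F, 6:F. ✓
5: successors {2, 5, 6}; Box not p there: 2:F, 5:F, 6:F. ✗
6: successors {1, 4, 5}; Box not p there: 1:T, 4:F, 5:F. ✓
7: successors {1, 4, 6, 7}; Box not p there: 1:T, 4:F, 6:F, 7:F. ✓
That's 3 of 7 worlds, so 3/7.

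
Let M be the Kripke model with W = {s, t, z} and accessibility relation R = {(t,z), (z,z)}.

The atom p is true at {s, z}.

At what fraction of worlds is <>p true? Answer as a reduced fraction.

s: no successors, so <>p fails. ✗
t: successors {z}; p there: z:T. ✓
z: successors {z}; p there: z:T. ✓
That's 2 of 3 worlds, so 2/3.

2/3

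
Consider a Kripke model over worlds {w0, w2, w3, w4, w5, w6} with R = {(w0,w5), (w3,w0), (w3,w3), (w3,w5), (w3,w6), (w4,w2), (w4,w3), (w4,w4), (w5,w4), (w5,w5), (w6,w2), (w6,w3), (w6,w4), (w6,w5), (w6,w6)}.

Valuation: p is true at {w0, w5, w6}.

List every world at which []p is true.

{w0, w2}

w0: successors {w5}; p there: w5:T. ✓
w2: no successors, so []p holds vacuously. ✓
w3: successors {w0, w3, w5, w6}; p there: w0:T, w3:F, w5:T, w6:T. ✗
w4: successors {w2, w3, w4}; p there: w2:F, w3:F, w4:F. ✗
w5: successors {w4, w5}; p there: w4:F, w5:T. ✗
w6: successors {w2, w3, w4, w5, w6}; p there: w2:F, w3:F, w4:F, w5:T, w6:T. ✗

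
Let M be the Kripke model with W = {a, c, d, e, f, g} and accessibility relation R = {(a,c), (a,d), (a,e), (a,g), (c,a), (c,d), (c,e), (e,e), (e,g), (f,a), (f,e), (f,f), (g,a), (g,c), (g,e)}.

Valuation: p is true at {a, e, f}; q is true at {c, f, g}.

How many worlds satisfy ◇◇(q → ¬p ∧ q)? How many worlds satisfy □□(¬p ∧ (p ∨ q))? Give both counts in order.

For ◇◇(q → ¬p ∧ q):
a: successors {c, d, e, g}; ◇(q → ¬p ∧ q) there: c:T, d:F, e:T, g:T. ✓
c: successors {a, d, e}; ◇(q → ¬p ∧ q) there: a:T, d:F, e:T. ✓
d: no successors, so ◇◇(q → ¬p ∧ q) fails. ✗
e: successors {e, g}; ◇(q → ¬p ∧ q) there: e:T, g:T. ✓
f: successors {a, e, f}; ◇(q → ¬p ∧ q) there: a:T, e:T, f:T. ✓
g: successors {a, c, e}; ◇(q → ¬p ∧ q) there: a:T, c:T, e:T. ✓
— 5 worlds.
For □□(¬p ∧ (p ∨ q)):
a: successors {c, d, e, g}; □(¬p ∧ (p ∨ q)) there: c:F, d:T, e:F, g:F. ✗
c: successors {a, d, e}; □(¬p ∧ (p ∨ q)) there: a:F, d:T, e:F. ✗
d: no successors, so □□(¬p ∧ (p ∨ q)) holds vacuously. ✓
e: successors {e, g}; □(¬p ∧ (p ∨ q)) there: e:F, g:F. ✗
f: successors {a, e, f}; □(¬p ∧ (p ∨ q)) there: a:F, e:F, f:F. ✗
g: successors {a, c, e}; □(¬p ∧ (p ∨ q)) there: a:F, c:F, e:F. ✗
— 1 world.

5 and 1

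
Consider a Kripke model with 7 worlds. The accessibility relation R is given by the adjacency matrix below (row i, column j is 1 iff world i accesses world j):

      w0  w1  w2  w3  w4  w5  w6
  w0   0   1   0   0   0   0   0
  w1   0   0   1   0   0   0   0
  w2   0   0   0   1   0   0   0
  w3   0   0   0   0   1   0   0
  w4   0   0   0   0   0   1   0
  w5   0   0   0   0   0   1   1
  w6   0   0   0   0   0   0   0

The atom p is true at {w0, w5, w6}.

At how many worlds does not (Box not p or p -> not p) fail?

4

w0: Box not p or p -> not p is F. ✓
w1: Box not p or p -> not p is T. ✗
w2: Box not p or p -> not p is T. ✗
w3: Box not p or p -> not p is T. ✗
w4: Box not p or p -> not p is T. ✗
w5: Box not p or p -> not p is F. ✓
w6: Box not p or p -> not p is F. ✓
Satisfying worlds: {w0, w5, w6}.
So not (Box not p or p -> not p) fails at the other 4 worlds.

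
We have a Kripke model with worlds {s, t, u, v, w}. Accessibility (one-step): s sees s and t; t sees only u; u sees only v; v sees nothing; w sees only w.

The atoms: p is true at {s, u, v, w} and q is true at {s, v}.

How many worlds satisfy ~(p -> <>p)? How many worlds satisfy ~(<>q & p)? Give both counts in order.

For ~(p -> <>p):
s: p -> <>p is T. ✗
t: p -> <>p is T. ✗
u: p -> <>p is T. ✗
v: p -> <>p is F. ✓
w: p -> <>p is T. ✗
— 1 world.
For ~(<>q & p):
s: <>q & p is T. ✗
t: <>q & p is F. ✓
u: <>q & p is T. ✗
v: <>q & p is F. ✓
w: <>q & p is F. ✓
— 3 worlds.

1 and 3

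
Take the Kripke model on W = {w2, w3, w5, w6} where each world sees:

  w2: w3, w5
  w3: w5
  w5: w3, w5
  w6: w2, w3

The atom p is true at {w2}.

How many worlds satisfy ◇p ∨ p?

w2: ◇p is F, p is T. ✓
w3: ◇p is F, p is F. ✗
w5: ◇p is F, p is F. ✗
w6: ◇p is T, p is F. ✓
Satisfying worlds: {w2, w6}.

2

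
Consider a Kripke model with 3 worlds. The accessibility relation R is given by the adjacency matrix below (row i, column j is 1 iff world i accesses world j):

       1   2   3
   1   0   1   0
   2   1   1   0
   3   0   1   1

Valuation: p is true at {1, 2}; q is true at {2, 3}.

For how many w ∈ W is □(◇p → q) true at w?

1: successors {2}; ◇p → q there: 2:T. ✓
2: successors {1, 2}; ◇p → q there: 1:F, 2:T. ✗
3: successors {2, 3}; ◇p → q there: 2:T, 3:T. ✓
Satisfying worlds: {1, 3}.

2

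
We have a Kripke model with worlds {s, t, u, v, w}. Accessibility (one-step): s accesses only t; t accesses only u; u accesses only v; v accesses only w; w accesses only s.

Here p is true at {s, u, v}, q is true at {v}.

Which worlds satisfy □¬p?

s: successors {t}; ¬p there: t:T. ✓
t: successors {u}; ¬p there: u:F. ✗
u: successors {v}; ¬p there: v:F. ✗
v: successors {w}; ¬p there: w:T. ✓
w: successors {s}; ¬p there: s:F. ✗

{s, v}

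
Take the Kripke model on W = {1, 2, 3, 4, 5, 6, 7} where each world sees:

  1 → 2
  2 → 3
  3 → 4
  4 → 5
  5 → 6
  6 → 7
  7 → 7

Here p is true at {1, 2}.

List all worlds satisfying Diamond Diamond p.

1: successors {2}; Diamond p there: 2:F. ✗
2: successors {3}; Diamond p there: 3:F. ✗
3: successors {4}; Diamond p there: 4:F. ✗
4: successors {5}; Diamond p there: 5:F. ✗
5: successors {6}; Diamond p there: 6:F. ✗
6: successors {7}; Diamond p there: 7:F. ✗
7: successors {7}; Diamond p there: 7:F. ✗

∅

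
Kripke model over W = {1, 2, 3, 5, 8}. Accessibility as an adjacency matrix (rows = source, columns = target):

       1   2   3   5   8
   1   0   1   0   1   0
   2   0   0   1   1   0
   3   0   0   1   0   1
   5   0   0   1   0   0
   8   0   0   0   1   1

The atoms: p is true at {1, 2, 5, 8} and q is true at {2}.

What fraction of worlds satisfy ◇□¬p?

1: successors {2, 5}; □¬p there: 2:F, 5:T. ✓
2: successors {3, 5}; □¬p there: 3:F, 5:T. ✓
3: successors {3, 8}; □¬p there: 3:F, 8:F. ✗
5: successors {3}; □¬p there: 3:F. ✗
8: successors {5, 8}; □¬p there: 5:T, 8:F. ✓
That's 3 of 5 worlds, so 3/5.

3/5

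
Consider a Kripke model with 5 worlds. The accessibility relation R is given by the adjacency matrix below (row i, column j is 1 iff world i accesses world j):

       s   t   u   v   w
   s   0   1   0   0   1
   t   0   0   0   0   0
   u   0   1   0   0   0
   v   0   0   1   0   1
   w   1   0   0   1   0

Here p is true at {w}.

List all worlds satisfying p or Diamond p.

s: p is F, Diamond p is T. ✓
t: p is F, Diamond p is F. ✗
u: p is F, Diamond p is F. ✗
v: p is F, Diamond p is T. ✓
w: p is T, Diamond p is F. ✓

{s, v, w}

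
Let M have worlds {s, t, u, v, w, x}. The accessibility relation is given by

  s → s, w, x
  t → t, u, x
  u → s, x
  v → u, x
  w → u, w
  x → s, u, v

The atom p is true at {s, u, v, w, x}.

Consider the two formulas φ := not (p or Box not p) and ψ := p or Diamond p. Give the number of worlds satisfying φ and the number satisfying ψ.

1 and 6

For not (p or Box not p):
s: p or Box not p is T. ✗
t: p or Box not p is F. ✓
u: p or Box not p is T. ✗
v: p or Box not p is T. ✗
w: p or Box not p is T. ✗
x: p or Box not p is T. ✗
— 1 world.
For p or Diamond p:
s: p is T, Diamond p is T. ✓
t: p is F, Diamond p is T. ✓
u: p is T, Diamond p is T. ✓
v: p is T, Diamond p is T. ✓
w: p is T, Diamond p is T. ✓
x: p is T, Diamond p is T. ✓
— 6 worlds.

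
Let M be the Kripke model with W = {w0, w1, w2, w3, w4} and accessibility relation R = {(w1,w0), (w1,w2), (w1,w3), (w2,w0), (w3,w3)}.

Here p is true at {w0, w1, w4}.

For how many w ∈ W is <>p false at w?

w0: no successors, so <>p fails. ✗
w1: successors {w0, w2, w3}; p there: w0:T, w2:F, w3:F. ✓
w2: successors {w0}; p there: w0:T. ✓
w3: successors {w3}; p there: w3:F. ✗
w4: no successors, so <>p fails. ✗
Satisfying worlds: {w1, w2}.
So <>p fails at the other 3 worlds.

3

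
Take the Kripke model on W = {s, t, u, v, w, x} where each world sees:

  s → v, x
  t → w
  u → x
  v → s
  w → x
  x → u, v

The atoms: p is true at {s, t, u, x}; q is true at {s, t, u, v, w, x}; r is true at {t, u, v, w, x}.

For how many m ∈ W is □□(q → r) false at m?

2

s: successors {v, x}; □(q → r) there: v:F, x:T. ✗
t: successors {w}; □(q → r) there: w:T. ✓
u: successors {x}; □(q → r) there: x:T. ✓
v: successors {s}; □(q → r) there: s:T. ✓
w: successors {x}; □(q → r) there: x:T. ✓
x: successors {u, v}; □(q → r) there: u:T, v:F. ✗
Satisfying worlds: {t, u, v, w}.
So □□(q → r) fails at the other 2 worlds.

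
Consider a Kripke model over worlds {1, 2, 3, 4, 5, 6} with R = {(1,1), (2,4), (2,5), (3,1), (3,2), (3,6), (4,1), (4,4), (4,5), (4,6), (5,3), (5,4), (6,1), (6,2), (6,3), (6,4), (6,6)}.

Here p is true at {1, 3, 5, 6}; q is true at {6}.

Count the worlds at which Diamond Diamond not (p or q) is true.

1: successors {1}; Diamond not (p or q) there: 1:F. ✗
2: successors {4, 5}; Diamond not (p or q) there: 4:T, 5:T. ✓
3: successors {1, 2, 6}; Diamond not (p or q) there: 1:F, 2:T, 6:T. ✓
4: successors {1, 4, 5, 6}; Diamond not (p or q) there: 1:F, 4:T, 5:T, 6:T. ✓
5: successors {3, 4}; Diamond not (p or q) there: 3:T, 4:T. ✓
6: successors {1, 2, 3, 4, 6}; Diamond not (p or q) there: 1:F, 2:T, 3:T, 4:T, 6:T. ✓
Satisfying worlds: {2, 3, 4, 5, 6}.

5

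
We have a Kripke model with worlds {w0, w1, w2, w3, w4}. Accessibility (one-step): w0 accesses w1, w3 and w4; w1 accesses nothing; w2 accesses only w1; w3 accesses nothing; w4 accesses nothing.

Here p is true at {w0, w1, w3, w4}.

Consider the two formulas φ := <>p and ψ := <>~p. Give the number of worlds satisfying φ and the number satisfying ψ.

2 and 0

For <>p:
w0: successors {w1, w3, w4}; p there: w1:T, w3:T, w4:T. ✓
w1: no successors, so <>p fails. ✗
w2: successors {w1}; p there: w1:T. ✓
w3: no successors, so <>p fails. ✗
w4: no successors, so <>p fails. ✗
— 2 worlds.
For <>~p:
w0: successors {w1, w3, w4}; ~p there: w1:F, w3:F, w4:F. ✗
w1: no successors, so <>~p fails. ✗
w2: successors {w1}; ~p there: w1:F. ✗
w3: no successors, so <>~p fails. ✗
w4: no successors, so <>~p fails. ✗
— 0 worlds.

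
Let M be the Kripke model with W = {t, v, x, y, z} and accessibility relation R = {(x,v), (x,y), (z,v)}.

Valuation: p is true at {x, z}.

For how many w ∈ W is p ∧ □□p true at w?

2

t: p is F, □□p is T. ✗
v: p is F, □□p is T. ✗
x: p is T, □□p is T. ✓
y: p is F, □□p is T. ✗
z: p is T, □□p is T. ✓
Satisfying worlds: {x, z}.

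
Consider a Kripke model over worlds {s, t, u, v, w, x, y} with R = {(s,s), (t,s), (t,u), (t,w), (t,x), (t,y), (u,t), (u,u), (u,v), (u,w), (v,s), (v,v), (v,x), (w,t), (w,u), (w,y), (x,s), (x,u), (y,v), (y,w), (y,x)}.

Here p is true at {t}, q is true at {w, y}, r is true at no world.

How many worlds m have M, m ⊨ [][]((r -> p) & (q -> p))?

s: successors {s}; []((r -> p) & (q -> p)) there: s:T. ✓
t: successors {s, u, w, x, y}; []((r -> p) & (q -> p)) there: s:T, u:F, w:F, x:T, y:F. ✗
u: successors {t, u, v, w}; []((r -> p) & (q -> p)) there: t:F, u:F, v:T, w:F. ✗
v: successors {s, v, x}; []((r -> p) & (q -> p)) there: s:T, v:T, x:T. ✓
w: successors {t, u, y}; []((r -> p) & (q -> p)) there: t:F, u:F, y:F. ✗
x: successors {s, u}; []((r -> p) & (q -> p)) there: s:T, u:F. ✗
y: successors {v, w, x}; []((r -> p) & (q -> p)) there: v:T, w:F, x:T. ✗
Satisfying worlds: {s, v}.

2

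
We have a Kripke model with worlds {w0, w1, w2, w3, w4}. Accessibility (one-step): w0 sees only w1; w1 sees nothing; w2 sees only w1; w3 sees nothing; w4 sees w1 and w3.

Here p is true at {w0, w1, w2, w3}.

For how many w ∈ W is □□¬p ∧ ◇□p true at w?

w0: □□¬p is T, ◇□p is T. ✓
w1: □□¬p is T, ◇□p is F. ✗
w2: □□¬p is T, ◇□p is T. ✓
w3: □□¬p is T, ◇□p is F. ✗
w4: □□¬p is T, ◇□p is T. ✓
Satisfying worlds: {w0, w2, w4}.

3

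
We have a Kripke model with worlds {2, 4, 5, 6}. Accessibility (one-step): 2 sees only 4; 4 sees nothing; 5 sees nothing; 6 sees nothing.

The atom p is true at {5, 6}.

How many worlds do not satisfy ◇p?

4

2: successors {4}; p there: 4:F. ✗
4: no successors, so ◇p fails. ✗
5: no successors, so ◇p fails. ✗
6: no successors, so ◇p fails. ✗
Satisfying worlds: ∅.
So ◇p fails at the other 4 worlds.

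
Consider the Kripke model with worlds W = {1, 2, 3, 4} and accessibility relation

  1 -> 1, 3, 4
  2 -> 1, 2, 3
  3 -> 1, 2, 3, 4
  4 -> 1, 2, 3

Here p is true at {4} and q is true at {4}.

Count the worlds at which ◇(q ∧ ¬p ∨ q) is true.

2

1: successors {1, 3, 4}; q ∧ ¬p ∨ q there: 1:F, 3:F, 4:T. ✓
2: successors {1, 2, 3}; q ∧ ¬p ∨ q there: 1:F, 2:F, 3:F. ✗
3: successors {1, 2, 3, 4}; q ∧ ¬p ∨ q there: 1:F, 2:F, 3:F, 4:T. ✓
4: successors {1, 2, 3}; q ∧ ¬p ∨ q there: 1:F, 2:F, 3:F. ✗
Satisfying worlds: {1, 3}.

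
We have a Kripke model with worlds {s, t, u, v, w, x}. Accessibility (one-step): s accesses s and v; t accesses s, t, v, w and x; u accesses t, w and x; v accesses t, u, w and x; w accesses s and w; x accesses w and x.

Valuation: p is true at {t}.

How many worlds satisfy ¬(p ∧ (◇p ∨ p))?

5

s: p ∧ (◇p ∨ p) is F. ✓
t: p ∧ (◇p ∨ p) is T. ✗
u: p ∧ (◇p ∨ p) is F. ✓
v: p ∧ (◇p ∨ p) is F. ✓
w: p ∧ (◇p ∨ p) is F. ✓
x: p ∧ (◇p ∨ p) is F. ✓
Satisfying worlds: {s, u, v, w, x}.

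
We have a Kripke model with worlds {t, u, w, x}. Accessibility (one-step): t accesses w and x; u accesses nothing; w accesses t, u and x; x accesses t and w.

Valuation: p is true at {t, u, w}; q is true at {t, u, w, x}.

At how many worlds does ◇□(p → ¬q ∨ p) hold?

t: successors {w, x}; □(p → ¬q ∨ p) there: w:T, x:T. ✓
u: no successors, so ◇□(p → ¬q ∨ p) fails. ✗
w: successors {t, u, x}; □(p → ¬q ∨ p) there: t:T, u:T, x:T. ✓
x: successors {t, w}; □(p → ¬q ∨ p) there: t:T, w:T. ✓
Satisfying worlds: {t, w, x}.

3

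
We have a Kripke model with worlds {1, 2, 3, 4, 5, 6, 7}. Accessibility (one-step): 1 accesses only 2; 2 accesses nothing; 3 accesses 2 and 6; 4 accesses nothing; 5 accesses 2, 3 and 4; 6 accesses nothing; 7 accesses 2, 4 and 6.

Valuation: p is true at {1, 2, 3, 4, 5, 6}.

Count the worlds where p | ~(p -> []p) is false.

1

1: p is T, ~(p -> []p) is F. ✓
2: p is T, ~(p -> []p) is F. ✓
3: p is T, ~(p -> []p) is F. ✓
4: p is T, ~(p -> []p) is F. ✓
5: p is T, ~(p -> []p) is F. ✓
6: p is T, ~(p -> []p) is F. ✓
7: p is F, ~(p -> []p) is F. ✗
Satisfying worlds: {1, 2, 3, 4, 5, 6}.
So p | ~(p -> []p) fails at the other 1 world.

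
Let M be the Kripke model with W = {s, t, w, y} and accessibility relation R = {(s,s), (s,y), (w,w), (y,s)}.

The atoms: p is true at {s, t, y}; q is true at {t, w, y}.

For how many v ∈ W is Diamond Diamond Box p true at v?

2

s: successors {s, y}; Diamond Box p there: s:T, y:T. ✓
t: no successors, so Diamond Diamond Box p fails. ✗
w: successors {w}; Diamond Box p there: w:F. ✗
y: successors {s}; Diamond Box p there: s:T. ✓
Satisfying worlds: {s, y}.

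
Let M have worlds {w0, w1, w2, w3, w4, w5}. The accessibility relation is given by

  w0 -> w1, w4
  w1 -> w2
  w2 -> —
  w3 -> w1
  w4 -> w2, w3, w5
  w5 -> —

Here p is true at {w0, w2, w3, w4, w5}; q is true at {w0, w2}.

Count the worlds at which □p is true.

w0: successors {w1, w4}; p there: w1:F, w4:T. ✗
w1: successors {w2}; p there: w2:T. ✓
w2: no successors, so □p holds vacuously. ✓
w3: successors {w1}; p there: w1:F. ✗
w4: successors {w2, w3, w5}; p there: w2:T, w3:T, w5:T. ✓
w5: no successors, so □p holds vacuously. ✓
Satisfying worlds: {w1, w2, w4, w5}.

4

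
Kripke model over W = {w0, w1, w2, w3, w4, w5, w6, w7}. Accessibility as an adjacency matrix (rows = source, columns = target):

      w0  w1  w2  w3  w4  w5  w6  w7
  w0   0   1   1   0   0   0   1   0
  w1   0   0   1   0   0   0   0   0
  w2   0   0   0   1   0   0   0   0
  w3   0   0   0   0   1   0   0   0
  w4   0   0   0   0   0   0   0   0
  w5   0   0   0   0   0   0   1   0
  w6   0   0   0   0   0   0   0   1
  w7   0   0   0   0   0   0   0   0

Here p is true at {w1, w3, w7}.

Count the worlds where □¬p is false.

w0: successors {w1, w2, w6}; ¬p there: w1:F, w2:T, w6:T. ✗
w1: successors {w2}; ¬p there: w2:T. ✓
w2: successors {w3}; ¬p there: w3:F. ✗
w3: successors {w4}; ¬p there: w4:T. ✓
w4: no successors, so □¬p holds vacuously. ✓
w5: successors {w6}; ¬p there: w6:T. ✓
w6: successors {w7}; ¬p there: w7:F. ✗
w7: no successors, so □¬p holds vacuously. ✓
Satisfying worlds: {w1, w3, w4, w5, w7}.
So □¬p fails at the other 3 worlds.

3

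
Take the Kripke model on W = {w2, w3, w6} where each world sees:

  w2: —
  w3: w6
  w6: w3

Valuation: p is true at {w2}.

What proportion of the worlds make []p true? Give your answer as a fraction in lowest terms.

w2: no successors, so []p holds vacuously. ✓
w3: successors {w6}; p there: w6:F. ✗
w6: successors {w3}; p there: w3:F. ✗
That's 1 of 3 worlds, so 1/3.

1/3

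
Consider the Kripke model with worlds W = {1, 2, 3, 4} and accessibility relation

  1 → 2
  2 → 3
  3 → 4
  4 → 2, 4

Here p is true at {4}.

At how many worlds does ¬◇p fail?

1: ◇p is F. ✓
2: ◇p is F. ✓
3: ◇p is T. ✗
4: ◇p is T. ✗
Satisfying worlds: {1, 2}.
So ¬◇p fails at the other 2 worlds.

2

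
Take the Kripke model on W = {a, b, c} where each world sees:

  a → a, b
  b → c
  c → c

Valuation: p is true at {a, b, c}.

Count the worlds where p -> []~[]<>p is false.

3

a: p is T, []~[]<>p is F. ✗
b: p is T, []~[]<>p is F. ✗
c: p is T, []~[]<>p is F. ✗
Satisfying worlds: ∅.
So p -> []~[]<>p fails at the other 3 worlds.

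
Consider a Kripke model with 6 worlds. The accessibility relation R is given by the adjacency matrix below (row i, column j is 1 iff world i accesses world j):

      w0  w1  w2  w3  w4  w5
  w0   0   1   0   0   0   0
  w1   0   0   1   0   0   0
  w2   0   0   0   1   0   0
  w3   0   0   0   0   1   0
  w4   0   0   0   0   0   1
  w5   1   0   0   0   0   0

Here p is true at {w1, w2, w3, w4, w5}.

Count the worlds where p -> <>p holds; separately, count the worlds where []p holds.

5 and 5

For p -> <>p:
w0: p is F, <>p is T. ✓
w1: p is T, <>p is T. ✓
w2: p is T, <>p is T. ✓
w3: p is T, <>p is T. ✓
w4: p is T, <>p is T. ✓
w5: p is T, <>p is F. ✗
— 5 worlds.
For []p:
w0: successors {w1}; p there: w1:T. ✓
w1: successors {w2}; p there: w2:T. ✓
w2: successors {w3}; p there: w3:T. ✓
w3: successors {w4}; p there: w4:T. ✓
w4: successors {w5}; p there: w5:T. ✓
w5: successors {w0}; p there: w0:F. ✗
— 5 worlds.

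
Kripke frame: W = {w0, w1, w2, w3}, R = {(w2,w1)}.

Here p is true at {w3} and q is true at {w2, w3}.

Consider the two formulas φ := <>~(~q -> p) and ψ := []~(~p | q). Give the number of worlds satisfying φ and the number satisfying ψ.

For <>~(~q -> p):
w0: no successors, so <>~(~q -> p) fails. ✗
w1: no successors, so <>~(~q -> p) fails. ✗
w2: successors {w1}; ~(~q -> p) there: w1:T. ✓
w3: no successors, so <>~(~q -> p) fails. ✗
— 1 world.
For []~(~p | q):
w0: no successors, so []~(~p | q) holds vacuously. ✓
w1: no successors, so []~(~p | q) holds vacuously. ✓
w2: successors {w1}; ~(~p | q) there: w1:F. ✗
w3: no successors, so []~(~p | q) holds vacuously. ✓
— 3 worlds.

1 and 3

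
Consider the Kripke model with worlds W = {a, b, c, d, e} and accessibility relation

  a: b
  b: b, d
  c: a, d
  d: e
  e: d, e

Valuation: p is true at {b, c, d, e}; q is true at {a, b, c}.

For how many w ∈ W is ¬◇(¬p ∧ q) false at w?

1

a: ◇(¬p ∧ q) is F. ✓
b: ◇(¬p ∧ q) is F. ✓
c: ◇(¬p ∧ q) is T. ✗
d: ◇(¬p ∧ q) is F. ✓
e: ◇(¬p ∧ q) is F. ✓
Satisfying worlds: {a, b, d, e}.
So ¬◇(¬p ∧ q) fails at the other 1 world.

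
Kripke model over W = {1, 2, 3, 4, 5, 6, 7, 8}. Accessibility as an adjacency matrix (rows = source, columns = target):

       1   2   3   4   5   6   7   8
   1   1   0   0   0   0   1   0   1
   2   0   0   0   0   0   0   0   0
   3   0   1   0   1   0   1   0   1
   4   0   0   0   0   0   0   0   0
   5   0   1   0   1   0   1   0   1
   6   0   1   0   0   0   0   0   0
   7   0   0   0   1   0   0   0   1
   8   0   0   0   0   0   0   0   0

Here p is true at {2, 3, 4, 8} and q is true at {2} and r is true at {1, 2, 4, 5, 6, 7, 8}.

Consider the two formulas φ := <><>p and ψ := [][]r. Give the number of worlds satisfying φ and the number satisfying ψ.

For <><>p:
1: successors {1, 6, 8}; <>p there: 1:T, 6:T, 8:F. ✓
2: no successors, so <><>p fails. ✗
3: successors {2, 4, 6, 8}; <>p there: 2:F, 4:F, 6:T, 8:F. ✓
4: no successors, so <><>p fails. ✗
5: successors {2, 4, 6, 8}; <>p there: 2:F, 4:F, 6:T, 8:F. ✓
6: successors {2}; <>p there: 2:F. ✗
7: successors {4, 8}; <>p there: 4:F, 8:F. ✗
8: no successors, so <><>p fails. ✗
— 3 worlds.
For [][]r:
1: successors {1, 6, 8}; []r there: 1:T, 6:T, 8:T. ✓
2: no successors, so [][]r holds vacuously. ✓
3: successors {2, 4, 6, 8}; []r there: 2:T, 4:T, 6:T, 8:T. ✓
4: no successors, so [][]r holds vacuously. ✓
5: successors {2, 4, 6, 8}; []r there: 2:T, 4:T, 6:T, 8:T. ✓
6: successors {2}; []r there: 2:T. ✓
7: successors {4, 8}; []r there: 4:T, 8:T. ✓
8: no successors, so [][]r holds vacuously. ✓
— 8 worlds.

3 and 8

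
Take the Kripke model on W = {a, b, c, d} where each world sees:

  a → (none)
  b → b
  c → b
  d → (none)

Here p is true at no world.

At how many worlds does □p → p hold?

a: □p is T, p is F. ✗
b: □p is F, p is F. ✓
c: □p is F, p is F. ✓
d: □p is T, p is F. ✗
Satisfying worlds: {b, c}.

2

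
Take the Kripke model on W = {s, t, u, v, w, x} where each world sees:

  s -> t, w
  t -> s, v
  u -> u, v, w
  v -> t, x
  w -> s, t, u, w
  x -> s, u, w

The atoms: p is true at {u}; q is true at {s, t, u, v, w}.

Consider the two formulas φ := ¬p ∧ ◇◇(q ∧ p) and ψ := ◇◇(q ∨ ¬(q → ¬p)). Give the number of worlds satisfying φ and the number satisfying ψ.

4 and 6

For ¬p ∧ ◇◇(q ∧ p):
s: ¬p is T, ◇◇(q ∧ p) is T. ✓
t: ¬p is T, ◇◇(q ∧ p) is F. ✗
u: ¬p is F, ◇◇(q ∧ p) is T. ✗
v: ¬p is T, ◇◇(q ∧ p) is T. ✓
w: ¬p is T, ◇◇(q ∧ p) is T. ✓
x: ¬p is T, ◇◇(q ∧ p) is T. ✓
— 4 worlds.
For ◇◇(q ∨ ¬(q → ¬p)):
s: successors {t, w}; ◇(q ∨ ¬(q → ¬p)) there: t:T, w:T. ✓
t: successors {s, v}; ◇(q ∨ ¬(q → ¬p)) there: s:T, v:T. ✓
u: successors {u, v, w}; ◇(q ∨ ¬(q → ¬p)) there: u:T, v:T, w:T. ✓
v: successors {t, x}; ◇(q ∨ ¬(q → ¬p)) there: t:T, x:T. ✓
w: successors {s, t, u, w}; ◇(q ∨ ¬(q → ¬p)) there: s:T, t:T, u:T, w:T. ✓
x: successors {s, u, w}; ◇(q ∨ ¬(q → ¬p)) there: s:T, u:T, w:T. ✓
— 6 worlds.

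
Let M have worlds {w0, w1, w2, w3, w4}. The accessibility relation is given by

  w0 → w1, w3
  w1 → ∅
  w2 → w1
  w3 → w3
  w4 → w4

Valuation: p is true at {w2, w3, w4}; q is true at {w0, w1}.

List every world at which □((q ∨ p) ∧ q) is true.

{w1, w2}

w0: successors {w1, w3}; (q ∨ p) ∧ q there: w1:T, w3:F. ✗
w1: no successors, so □((q ∨ p) ∧ q) holds vacuously. ✓
w2: successors {w1}; (q ∨ p) ∧ q there: w1:T. ✓
w3: successors {w3}; (q ∨ p) ∧ q there: w3:F. ✗
w4: successors {w4}; (q ∨ p) ∧ q there: w4:F. ✗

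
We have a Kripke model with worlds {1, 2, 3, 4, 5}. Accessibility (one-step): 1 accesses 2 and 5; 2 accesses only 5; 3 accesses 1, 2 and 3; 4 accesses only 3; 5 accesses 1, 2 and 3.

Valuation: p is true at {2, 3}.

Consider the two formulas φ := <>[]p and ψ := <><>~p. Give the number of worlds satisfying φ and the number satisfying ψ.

0 and 5

For <>[]p:
1: successors {2, 5}; []p there: 2:F, 5:F. ✗
2: successors {5}; []p there: 5:F. ✗
3: successors {1, 2, 3}; []p there: 1:F, 2:F, 3:F. ✗
4: successors {3}; []p there: 3:F. ✗
5: successors {1, 2, 3}; []p there: 1:F, 2:F, 3:F. ✗
— 0 worlds.
For <><>~p:
1: successors {2, 5}; <>~p there: 2:T, 5:T. ✓
2: successors {5}; <>~p there: 5:T. ✓
3: successors {1, 2, 3}; <>~p there: 1:T, 2:T, 3:T. ✓
4: successors {3}; <>~p there: 3:T. ✓
5: successors {1, 2, 3}; <>~p there: 1:T, 2:T, 3:T. ✓
— 5 worlds.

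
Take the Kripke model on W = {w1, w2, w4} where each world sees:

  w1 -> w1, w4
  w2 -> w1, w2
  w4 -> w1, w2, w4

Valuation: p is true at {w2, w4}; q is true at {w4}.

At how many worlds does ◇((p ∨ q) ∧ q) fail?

1

w1: successors {w1, w4}; (p ∨ q) ∧ q there: w1:F, w4:T. ✓
w2: successors {w1, w2}; (p ∨ q) ∧ q there: w1:F, w2:F. ✗
w4: successors {w1, w2, w4}; (p ∨ q) ∧ q there: w1:F, w2:F, w4:T. ✓
Satisfying worlds: {w1, w4}.
So ◇((p ∨ q) ∧ q) fails at the other 1 world.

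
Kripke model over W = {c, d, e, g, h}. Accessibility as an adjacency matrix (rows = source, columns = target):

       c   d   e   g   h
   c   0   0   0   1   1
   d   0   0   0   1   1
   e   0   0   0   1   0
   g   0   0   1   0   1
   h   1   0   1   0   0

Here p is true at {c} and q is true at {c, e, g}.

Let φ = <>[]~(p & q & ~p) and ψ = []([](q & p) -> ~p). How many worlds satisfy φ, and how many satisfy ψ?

For <>[]~(p & q & ~p):
c: successors {g, h}; []~(p & q & ~p) there: g:T, h:T. ✓
d: successors {g, h}; []~(p & q & ~p) there: g:T, h:T. ✓
e: successors {g}; []~(p & q & ~p) there: g:T. ✓
g: successors {e, h}; []~(p & q & ~p) there: e:T, h:T. ✓
h: successors {c, e}; []~(p & q & ~p) there: c:T, e:T. ✓
— 5 worlds.
For []([](q & p) -> ~p):
c: successors {g, h}; [](q & p) -> ~p there: g:T, h:T. ✓
d: successors {g, h}; [](q & p) -> ~p there: g:T, h:T. ✓
e: successors {g}; [](q & p) -> ~p there: g:T. ✓
g: successors {e, h}; [](q & p) -> ~p there: e:T, h:T. ✓
h: successors {c, e}; [](q & p) -> ~p there: c:T, e:T. ✓
— 5 worlds.

5 and 5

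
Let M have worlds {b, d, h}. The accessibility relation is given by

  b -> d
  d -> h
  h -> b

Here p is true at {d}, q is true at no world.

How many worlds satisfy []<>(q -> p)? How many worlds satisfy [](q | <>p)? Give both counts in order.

For []<>(q -> p):
b: successors {d}; <>(q -> p) there: d:T. ✓
d: successors {h}; <>(q -> p) there: h:T. ✓
h: successors {b}; <>(q -> p) there: b:T. ✓
— 3 worlds.
For [](q | <>p):
b: successors {d}; q | <>p there: d:F. ✗
d: successors {h}; q | <>p there: h:F. ✗
h: successors {b}; q | <>p there: b:T. ✓
— 1 world.

3 and 1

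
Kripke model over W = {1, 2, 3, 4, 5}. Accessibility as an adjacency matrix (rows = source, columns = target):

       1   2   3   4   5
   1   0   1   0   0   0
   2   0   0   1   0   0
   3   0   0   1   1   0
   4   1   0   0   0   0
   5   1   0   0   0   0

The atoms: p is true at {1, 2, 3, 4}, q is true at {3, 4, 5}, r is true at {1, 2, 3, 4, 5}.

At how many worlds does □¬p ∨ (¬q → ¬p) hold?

3

1: □¬p is F, ¬q → ¬p is F. ✗
2: □¬p is F, ¬q → ¬p is F. ✗
3: □¬p is F, ¬q → ¬p is T. ✓
4: □¬p is F, ¬q → ¬p is T. ✓
5: □¬p is F, ¬q → ¬p is T. ✓
Satisfying worlds: {3, 4, 5}.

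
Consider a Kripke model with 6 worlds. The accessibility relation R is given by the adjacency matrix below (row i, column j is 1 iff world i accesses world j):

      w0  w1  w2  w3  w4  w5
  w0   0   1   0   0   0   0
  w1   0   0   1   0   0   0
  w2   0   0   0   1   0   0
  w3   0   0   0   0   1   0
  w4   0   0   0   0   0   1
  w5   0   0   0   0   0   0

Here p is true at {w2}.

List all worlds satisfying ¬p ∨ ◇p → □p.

w0: ¬p ∨ ◇p is T, □p is F. ✗
w1: ¬p ∨ ◇p is T, □p is T. ✓
w2: ¬p ∨ ◇p is F, □p is F. ✓
w3: ¬p ∨ ◇p is T, □p is F. ✗
w4: ¬p ∨ ◇p is T, □p is F. ✗
w5: ¬p ∨ ◇p is T, □p is T. ✓

{w1, w2, w5}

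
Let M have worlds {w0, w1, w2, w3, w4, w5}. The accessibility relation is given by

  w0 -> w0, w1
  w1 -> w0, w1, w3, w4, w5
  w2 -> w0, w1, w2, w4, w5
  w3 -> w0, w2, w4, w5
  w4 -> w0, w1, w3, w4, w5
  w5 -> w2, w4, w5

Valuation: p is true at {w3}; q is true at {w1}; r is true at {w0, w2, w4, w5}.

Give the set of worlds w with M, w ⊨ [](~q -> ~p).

w0: successors {w0, w1}; ~q -> ~p there: w0:T, w1:T. ✓
w1: successors {w0, w1, w3, w4, w5}; ~q -> ~p there: w0:T, w1:T, w3:F, w4:T, w5:T. ✗
w2: successors {w0, w1, w2, w4, w5}; ~q -> ~p there: w0:T, w1:T, w2:T, w4:T, w5:T. ✓
w3: successors {w0, w2, w4, w5}; ~q -> ~p there: w0:T, w2:T, w4:T, w5:T. ✓
w4: successors {w0, w1, w3, w4, w5}; ~q -> ~p there: w0:T, w1:T, w3:F, w4:T, w5:T. ✗
w5: successors {w2, w4, w5}; ~q -> ~p there: w2:T, w4:T, w5:T. ✓

{w0, w2, w3, w5}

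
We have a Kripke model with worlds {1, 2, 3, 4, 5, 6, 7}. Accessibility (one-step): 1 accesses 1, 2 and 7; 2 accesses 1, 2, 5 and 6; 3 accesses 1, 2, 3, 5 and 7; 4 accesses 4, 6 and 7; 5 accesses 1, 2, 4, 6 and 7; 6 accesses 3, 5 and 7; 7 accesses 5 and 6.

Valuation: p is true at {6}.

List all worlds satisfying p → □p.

{1, 2, 3, 4, 5, 7}

1: p is F, □p is F. ✓
2: p is F, □p is F. ✓
3: p is F, □p is F. ✓
4: p is F, □p is F. ✓
5: p is F, □p is F. ✓
6: p is T, □p is F. ✗
7: p is F, □p is F. ✓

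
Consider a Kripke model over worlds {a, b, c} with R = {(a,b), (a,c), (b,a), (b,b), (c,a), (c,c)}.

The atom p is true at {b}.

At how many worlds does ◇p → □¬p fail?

a: ◇p is T, □¬p is F. ✗
b: ◇p is T, □¬p is F. ✗
c: ◇p is F, □¬p is T. ✓
Satisfying worlds: {c}.
So ◇p → □¬p fails at the other 2 worlds.

2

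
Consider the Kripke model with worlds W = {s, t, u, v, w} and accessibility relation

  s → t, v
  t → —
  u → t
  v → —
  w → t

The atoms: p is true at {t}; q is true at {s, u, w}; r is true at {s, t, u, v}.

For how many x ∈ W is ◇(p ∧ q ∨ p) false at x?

2

s: successors {t, v}; p ∧ q ∨ p there: t:T, v:F. ✓
t: no successors, so ◇(p ∧ q ∨ p) fails. ✗
u: successors {t}; p ∧ q ∨ p there: t:T. ✓
v: no successors, so ◇(p ∧ q ∨ p) fails. ✗
w: successors {t}; p ∧ q ∨ p there: t:T. ✓
Satisfying worlds: {s, u, w}.
So ◇(p ∧ q ∨ p) fails at the other 2 worlds.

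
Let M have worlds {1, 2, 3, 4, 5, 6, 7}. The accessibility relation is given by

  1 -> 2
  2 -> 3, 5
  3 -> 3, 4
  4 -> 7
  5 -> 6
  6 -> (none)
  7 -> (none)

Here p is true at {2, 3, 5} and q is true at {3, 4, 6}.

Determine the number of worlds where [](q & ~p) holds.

1: successors {2}; q & ~p there: 2:F. ✗
2: successors {3, 5}; q & ~p there: 3:F, 5:F. ✗
3: successors {3, 4}; q & ~p there: 3:F, 4:T. ✗
4: successors {7}; q & ~p there: 7:F. ✗
5: successors {6}; q & ~p there: 6:T. ✓
6: no successors, so [](q & ~p) holds vacuously. ✓
7: no successors, so [](q & ~p) holds vacuously. ✓
Satisfying worlds: {5, 6, 7}.

3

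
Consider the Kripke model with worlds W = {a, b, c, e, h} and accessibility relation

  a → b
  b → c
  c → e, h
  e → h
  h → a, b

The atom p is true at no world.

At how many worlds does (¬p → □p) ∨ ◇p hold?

0

a: ¬p → □p is F, ◇p is F. ✗
b: ¬p → □p is F, ◇p is F. ✗
c: ¬p → □p is F, ◇p is F. ✗
e: ¬p → □p is F, ◇p is F. ✗
h: ¬p → □p is F, ◇p is F. ✗
Satisfying worlds: ∅.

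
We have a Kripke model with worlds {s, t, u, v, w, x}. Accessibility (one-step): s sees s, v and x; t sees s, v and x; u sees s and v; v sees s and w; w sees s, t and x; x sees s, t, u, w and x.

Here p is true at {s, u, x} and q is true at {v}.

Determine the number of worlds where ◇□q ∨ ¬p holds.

s: ◇□q is F, ¬p is F. ✗
t: ◇□q is F, ¬p is T. ✓
u: ◇□q is F, ¬p is F. ✗
v: ◇□q is F, ¬p is T. ✓
w: ◇□q is F, ¬p is T. ✓
x: ◇□q is F, ¬p is F. ✗
Satisfying worlds: {t, v, w}.

3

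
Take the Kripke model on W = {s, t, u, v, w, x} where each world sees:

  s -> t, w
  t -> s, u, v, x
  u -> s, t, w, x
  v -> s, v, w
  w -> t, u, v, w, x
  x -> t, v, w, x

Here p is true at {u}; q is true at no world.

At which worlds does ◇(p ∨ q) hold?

{t, w}

s: successors {t, w}; p ∨ q there: t:F, w:F. ✗
t: successors {s, u, v, x}; p ∨ q there: s:F, u:T, v:F, x:F. ✓
u: successors {s, t, w, x}; p ∨ q there: s:F, t:F, w:F, x:F. ✗
v: successors {s, v, w}; p ∨ q there: s:F, v:F, w:F. ✗
w: successors {t, u, v, w, x}; p ∨ q there: t:F, u:T, v:F, w:F, x:F. ✓
x: successors {t, v, w, x}; p ∨ q there: t:F, v:F, w:F, x:F. ✗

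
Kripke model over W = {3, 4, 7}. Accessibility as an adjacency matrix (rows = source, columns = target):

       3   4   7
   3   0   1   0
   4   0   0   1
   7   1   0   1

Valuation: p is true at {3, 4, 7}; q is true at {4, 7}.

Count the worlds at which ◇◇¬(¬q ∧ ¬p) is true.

3: successors {4}; ◇¬(¬q ∧ ¬p) there: 4:T. ✓
4: successors {7}; ◇¬(¬q ∧ ¬p) there: 7:T. ✓
7: successors {3, 7}; ◇¬(¬q ∧ ¬p) there: 3:T, 7:T. ✓
Satisfying worlds: {3, 4, 7}.

3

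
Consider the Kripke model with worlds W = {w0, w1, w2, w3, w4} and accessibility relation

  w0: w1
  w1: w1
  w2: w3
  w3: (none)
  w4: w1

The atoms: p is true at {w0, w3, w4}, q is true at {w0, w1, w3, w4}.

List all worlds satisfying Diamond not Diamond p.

{w0, w1, w2, w4}

w0: successors {w1}; not Diamond p there: w1:T. ✓
w1: successors {w1}; not Diamond p there: w1:T. ✓
w2: successors {w3}; not Diamond p there: w3:T. ✓
w3: no successors, so Diamond not Diamond p fails. ✗
w4: successors {w1}; not Diamond p there: w1:T. ✓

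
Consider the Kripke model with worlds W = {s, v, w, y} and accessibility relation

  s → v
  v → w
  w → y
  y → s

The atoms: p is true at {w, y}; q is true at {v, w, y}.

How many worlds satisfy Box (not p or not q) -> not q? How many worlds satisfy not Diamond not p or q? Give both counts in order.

3 and 3

For Box (not p or not q) -> not q:
s: Box (not p or not q) is T, not q is T. ✓
v: Box (not p or not q) is F, not q is F. ✓
w: Box (not p or not q) is F, not q is F. ✓
y: Box (not p or not q) is T, not q is F. ✗
— 3 worlds.
For not Diamond not p or q:
s: not Diamond not p is F, q is F. ✗
v: not Diamond not p is T, q is T. ✓
w: not Diamond not p is T, q is T. ✓
y: not Diamond not p is F, q is T. ✓
— 3 worlds.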